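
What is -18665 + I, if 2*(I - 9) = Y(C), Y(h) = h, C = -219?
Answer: -37531/2 ≈ -18766.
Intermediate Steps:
I = -201/2 (I = 9 + (½)*(-219) = 9 - 219/2 = -201/2 ≈ -100.50)
-18665 + I = -18665 - 201/2 = -37531/2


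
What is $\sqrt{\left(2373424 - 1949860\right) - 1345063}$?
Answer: $i \sqrt{921499} \approx 959.95 i$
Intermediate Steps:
$\sqrt{\left(2373424 - 1949860\right) - 1345063} = \sqrt{423564 - 1345063} = \sqrt{-921499} = i \sqrt{921499}$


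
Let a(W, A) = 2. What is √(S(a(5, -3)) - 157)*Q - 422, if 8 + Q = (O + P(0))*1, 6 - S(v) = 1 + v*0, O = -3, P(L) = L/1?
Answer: -422 - 22*I*√38 ≈ -422.0 - 135.62*I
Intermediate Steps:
P(L) = L (P(L) = L*1 = L)
S(v) = 5 (S(v) = 6 - (1 + v*0) = 6 - (1 + 0) = 6 - 1*1 = 6 - 1 = 5)
Q = -11 (Q = -8 + (-3 + 0)*1 = -8 - 3*1 = -8 - 3 = -11)
√(S(a(5, -3)) - 157)*Q - 422 = √(5 - 157)*(-11) - 422 = √(-152)*(-11) - 422 = (2*I*√38)*(-11) - 422 = -22*I*√38 - 422 = -422 - 22*I*√38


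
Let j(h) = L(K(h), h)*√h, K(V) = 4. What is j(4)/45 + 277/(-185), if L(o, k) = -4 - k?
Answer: -617/333 ≈ -1.8529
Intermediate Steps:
j(h) = √h*(-4 - h) (j(h) = (-4 - h)*√h = √h*(-4 - h))
j(4)/45 + 277/(-185) = (√4*(-4 - 1*4))/45 + 277/(-185) = (2*(-4 - 4))*(1/45) + 277*(-1/185) = (2*(-8))*(1/45) - 277/185 = -16*1/45 - 277/185 = -16/45 - 277/185 = -617/333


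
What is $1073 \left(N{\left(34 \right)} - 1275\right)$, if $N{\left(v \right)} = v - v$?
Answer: $-1368075$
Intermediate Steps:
$N{\left(v \right)} = 0$
$1073 \left(N{\left(34 \right)} - 1275\right) = 1073 \left(0 - 1275\right) = 1073 \left(-1275\right) = -1368075$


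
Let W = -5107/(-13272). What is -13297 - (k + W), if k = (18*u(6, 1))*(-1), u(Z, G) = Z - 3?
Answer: -175766203/13272 ≈ -13243.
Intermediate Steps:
u(Z, G) = -3 + Z
W = 5107/13272 (W = -5107*(-1/13272) = 5107/13272 ≈ 0.38480)
k = -54 (k = (18*(-3 + 6))*(-1) = (18*3)*(-1) = 54*(-1) = -54)
-13297 - (k + W) = -13297 - (-54 + 5107/13272) = -13297 - 1*(-711581/13272) = -13297 + 711581/13272 = -175766203/13272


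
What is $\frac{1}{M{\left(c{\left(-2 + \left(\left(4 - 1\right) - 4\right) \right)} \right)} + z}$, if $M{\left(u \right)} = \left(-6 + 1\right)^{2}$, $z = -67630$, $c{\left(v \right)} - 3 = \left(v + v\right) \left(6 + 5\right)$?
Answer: $- \frac{1}{67605} \approx -1.4792 \cdot 10^{-5}$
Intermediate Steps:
$c{\left(v \right)} = 3 + 22 v$ ($c{\left(v \right)} = 3 + \left(v + v\right) \left(6 + 5\right) = 3 + 2 v 11 = 3 + 22 v$)
$M{\left(u \right)} = 25$ ($M{\left(u \right)} = \left(-5\right)^{2} = 25$)
$\frac{1}{M{\left(c{\left(-2 + \left(\left(4 - 1\right) - 4\right) \right)} \right)} + z} = \frac{1}{25 - 67630} = \frac{1}{-67605} = - \frac{1}{67605}$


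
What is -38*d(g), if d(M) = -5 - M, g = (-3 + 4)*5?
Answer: 380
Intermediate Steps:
g = 5 (g = 1*5 = 5)
-38*d(g) = -38*(-5 - 1*5) = -38*(-5 - 5) = -38*(-10) = 380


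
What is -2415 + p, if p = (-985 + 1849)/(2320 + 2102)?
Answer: -1779711/737 ≈ -2414.8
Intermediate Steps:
p = 144/737 (p = 864/4422 = 864*(1/4422) = 144/737 ≈ 0.19539)
-2415 + p = -2415 + 144/737 = -1779711/737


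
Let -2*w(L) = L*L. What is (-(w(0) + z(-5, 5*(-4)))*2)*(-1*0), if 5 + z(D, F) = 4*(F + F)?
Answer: 0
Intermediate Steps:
w(L) = -L²/2 (w(L) = -L*L/2 = -L²/2)
z(D, F) = -5 + 8*F (z(D, F) = -5 + 4*(F + F) = -5 + 4*(2*F) = -5 + 8*F)
(-(w(0) + z(-5, 5*(-4)))*2)*(-1*0) = (-(-½*0² + (-5 + 8*(5*(-4))))*2)*(-1*0) = -(-½*0 + (-5 + 8*(-20)))*2*0 = -(0 + (-5 - 160))*2*0 = -(0 - 165)*2*0 = -(-165)*2*0 = -1*(-330)*0 = 330*0 = 0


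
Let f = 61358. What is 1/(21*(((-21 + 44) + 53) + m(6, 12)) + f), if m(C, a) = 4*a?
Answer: 1/63962 ≈ 1.5634e-5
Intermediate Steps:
1/(21*(((-21 + 44) + 53) + m(6, 12)) + f) = 1/(21*(((-21 + 44) + 53) + 4*12) + 61358) = 1/(21*((23 + 53) + 48) + 61358) = 1/(21*(76 + 48) + 61358) = 1/(21*124 + 61358) = 1/(2604 + 61358) = 1/63962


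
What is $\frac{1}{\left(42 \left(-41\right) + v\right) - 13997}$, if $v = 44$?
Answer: $- \frac{1}{15675} \approx -6.3796 \cdot 10^{-5}$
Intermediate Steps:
$\frac{1}{\left(42 \left(-41\right) + v\right) - 13997} = \frac{1}{\left(42 \left(-41\right) + 44\right) - 13997} = \frac{1}{\left(-1722 + 44\right) - 13997} = \frac{1}{-1678 - 13997} = \frac{1}{-15675} = - \frac{1}{15675}$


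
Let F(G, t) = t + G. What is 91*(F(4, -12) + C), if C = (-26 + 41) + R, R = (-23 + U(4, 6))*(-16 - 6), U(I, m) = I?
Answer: 38675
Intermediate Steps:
F(G, t) = G + t
R = 418 (R = (-23 + 4)*(-16 - 6) = -19*(-22) = 418)
C = 433 (C = (-26 + 41) + 418 = 15 + 418 = 433)
91*(F(4, -12) + C) = 91*((4 - 12) + 433) = 91*(-8 + 433) = 91*425 = 38675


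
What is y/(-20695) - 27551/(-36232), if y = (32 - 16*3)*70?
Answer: 122149557/149964248 ≈ 0.81452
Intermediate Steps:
y = -1120 (y = (32 - 48)*70 = -16*70 = -1120)
y/(-20695) - 27551/(-36232) = -1120/(-20695) - 27551/(-36232) = -1120*(-1/20695) - 27551*(-1/36232) = 224/4139 + 27551/36232 = 122149557/149964248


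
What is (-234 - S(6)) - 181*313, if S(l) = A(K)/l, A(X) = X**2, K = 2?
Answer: -170663/3 ≈ -56888.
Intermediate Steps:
S(l) = 4/l (S(l) = 2**2/l = 4/l)
(-234 - S(6)) - 181*313 = (-234 - 4/6) - 181*313 = (-234 - 4/6) - 56653 = (-234 - 1*2/3) - 56653 = (-234 - 2/3) - 56653 = -704/3 - 56653 = -170663/3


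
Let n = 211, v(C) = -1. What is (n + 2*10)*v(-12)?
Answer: -231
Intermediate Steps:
(n + 2*10)*v(-12) = (211 + 2*10)*(-1) = (211 + 20)*(-1) = 231*(-1) = -231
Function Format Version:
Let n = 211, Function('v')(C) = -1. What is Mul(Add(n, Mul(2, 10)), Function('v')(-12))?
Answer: -231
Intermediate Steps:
Mul(Add(n, Mul(2, 10)), Function('v')(-12)) = Mul(Add(211, Mul(2, 10)), -1) = Mul(Add(211, 20), -1) = Mul(231, -1) = -231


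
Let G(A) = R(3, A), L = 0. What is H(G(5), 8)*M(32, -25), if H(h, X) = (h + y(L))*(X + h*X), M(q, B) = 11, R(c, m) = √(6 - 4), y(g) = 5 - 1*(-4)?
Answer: 968 + 880*√2 ≈ 2212.5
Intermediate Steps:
y(g) = 9 (y(g) = 5 + 4 = 9)
R(c, m) = √2
G(A) = √2
H(h, X) = (9 + h)*(X + X*h) (H(h, X) = (h + 9)*(X + h*X) = (9 + h)*(X + X*h))
H(G(5), 8)*M(32, -25) = (8*(9 + (√2)² + 10*√2))*11 = (8*(9 + 2 + 10*√2))*11 = (8*(11 + 10*√2))*11 = (88 + 80*√2)*11 = 968 + 880*√2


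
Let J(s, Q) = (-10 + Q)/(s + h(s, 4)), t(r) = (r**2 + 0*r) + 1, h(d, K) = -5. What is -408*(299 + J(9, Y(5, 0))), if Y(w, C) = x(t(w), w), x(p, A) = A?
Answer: -121482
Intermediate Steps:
t(r) = 1 + r**2 (t(r) = (r**2 + 0) + 1 = r**2 + 1 = 1 + r**2)
Y(w, C) = w
J(s, Q) = (-10 + Q)/(-5 + s) (J(s, Q) = (-10 + Q)/(s - 5) = (-10 + Q)/(-5 + s))
-408*(299 + J(9, Y(5, 0))) = -408*(299 + (-10 + 5)/(-5 + 9)) = -408*(299 - 5/4) = -408*1191/4 = -121482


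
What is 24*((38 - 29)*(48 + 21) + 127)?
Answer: 17952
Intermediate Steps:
24*((38 - 29)*(48 + 21) + 127) = 24*(9*69 + 127) = 24*(621 + 127) = 24*748 = 17952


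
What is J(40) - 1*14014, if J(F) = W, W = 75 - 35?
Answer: -13974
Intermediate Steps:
W = 40
J(F) = 40
J(40) - 1*14014 = 40 - 1*14014 = 40 - 14014 = -13974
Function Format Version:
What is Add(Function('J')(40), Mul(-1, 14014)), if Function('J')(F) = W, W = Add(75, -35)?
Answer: -13974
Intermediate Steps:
W = 40
Function('J')(F) = 40
Add(Function('J')(40), Mul(-1, 14014)) = Add(40, Mul(-1, 14014)) = Add(40, -14014) = -13974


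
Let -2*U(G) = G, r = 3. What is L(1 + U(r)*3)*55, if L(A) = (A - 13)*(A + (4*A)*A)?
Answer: -165165/4 ≈ -41291.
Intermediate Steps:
U(G) = -G/2
L(A) = (-13 + A)*(A + 4*A**2)
L(1 + U(r)*3)*55 = ((1 - 1/2*3*3)*(-13 - 51*(1 - 1/2*3*3) + 4*(1 - 1/2*3*3)**2))*55 = ((1 - 3/2*3)*(-13 - 51*(1 - 3/2*3) + 4*(1 - 3/2*3)**2))*55 = ((1 - 9/2)*(-13 - 51*(1 - 9/2) + 4*(1 - 9/2)**2))*55 = -7*(-13 - 51*(-7/2) + 4*(-7/2)**2)/2*55 = -7*(-13 + 357/2 + 4*(49/4))/2*55 = -7*(-13 + 357/2 + 49)/2*55 = -7/2*429/2*55 = -3003/4*55 = -165165/4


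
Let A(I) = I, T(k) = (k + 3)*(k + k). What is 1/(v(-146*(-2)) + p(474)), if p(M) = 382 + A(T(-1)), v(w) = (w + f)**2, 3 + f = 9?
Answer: 1/89182 ≈ 1.1213e-5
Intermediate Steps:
T(k) = 2*k*(3 + k) (T(k) = (3 + k)*(2*k) = 2*k*(3 + k))
f = 6 (f = -3 + 9 = 6)
v(w) = (6 + w)**2 (v(w) = (w + 6)**2 = (6 + w)**2)
p(M) = 378 (p(M) = 382 + 2*(-1)*(3 - 1) = 382 + 2*(-1)*2 = 382 - 4 = 378)
1/(v(-146*(-2)) + p(474)) = 1/((6 - 146*(-2))**2 + 378) = 1/((6 + 292)**2 + 378) = 1/(298**2 + 378) = 1/(88804 + 378) = 1/89182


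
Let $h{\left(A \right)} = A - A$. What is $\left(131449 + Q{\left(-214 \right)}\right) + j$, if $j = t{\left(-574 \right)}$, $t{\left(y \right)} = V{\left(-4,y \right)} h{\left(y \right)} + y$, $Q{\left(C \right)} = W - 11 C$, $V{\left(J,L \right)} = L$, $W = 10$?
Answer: $133239$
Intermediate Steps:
$h{\left(A \right)} = 0$
$Q{\left(C \right)} = 10 - 11 C$
$t{\left(y \right)} = y$ ($t{\left(y \right)} = y 0 + y = 0 + y = y$)
$j = -574$
$\left(131449 + Q{\left(-214 \right)}\right) + j = \left(131449 + \left(10 - -2354\right)\right) - 574 = \left(131449 + \left(10 + 2354\right)\right) - 574 = \left(131449 + 2364\right) - 574 = 133813 - 574 = 133239$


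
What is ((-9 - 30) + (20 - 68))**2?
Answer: 7569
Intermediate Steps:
((-9 - 30) + (20 - 68))**2 = (-39 - 48)**2 = (-87)**2 = 7569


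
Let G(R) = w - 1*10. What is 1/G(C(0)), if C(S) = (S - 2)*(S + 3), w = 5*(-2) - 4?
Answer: -1/24 ≈ -0.041667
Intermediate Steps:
w = -14 (w = -10 - 4 = -14)
C(S) = (-2 + S)*(3 + S)
G(R) = -24 (G(R) = -14 - 1*10 = -14 - 10 = -24)
1/G(C(0)) = 1/(-24) = -1/24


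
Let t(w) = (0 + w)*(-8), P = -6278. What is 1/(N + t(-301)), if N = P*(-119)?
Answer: 1/749490 ≈ 1.3342e-6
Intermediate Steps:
N = 747082 (N = -6278*(-119) = 747082)
t(w) = -8*w (t(w) = w*(-8) = -8*w)
1/(N + t(-301)) = 1/(747082 - 8*(-301)) = 1/(747082 + 2408) = 1/749490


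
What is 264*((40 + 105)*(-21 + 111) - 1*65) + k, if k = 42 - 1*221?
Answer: 3427861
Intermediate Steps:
k = -179 (k = 42 - 221 = -179)
264*((40 + 105)*(-21 + 111) - 1*65) + k = 264*((40 + 105)*(-21 + 111) - 1*65) - 179 = 264*(145*90 - 65) - 179 = 264*(13050 - 65) - 179 = 264*12985 - 179 = 3428040 - 179 = 3427861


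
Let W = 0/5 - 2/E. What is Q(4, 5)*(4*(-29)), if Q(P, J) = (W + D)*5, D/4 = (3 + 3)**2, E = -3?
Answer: -251720/3 ≈ -83907.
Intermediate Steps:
W = 2/3 (W = 0/5 - 2/(-3) = 0*(1/5) - 2*(-1/3) = 0 + 2/3 = 2/3 ≈ 0.66667)
D = 144 (D = 4*(3 + 3)**2 = 4*6**2 = 4*36 = 144)
Q(P, J) = 2170/3 (Q(P, J) = (2/3 + 144)*5 = (434/3)*5 = 2170/3)
Q(4, 5)*(4*(-29)) = 2170*(4*(-29))/3 = (2170/3)*(-116) = -251720/3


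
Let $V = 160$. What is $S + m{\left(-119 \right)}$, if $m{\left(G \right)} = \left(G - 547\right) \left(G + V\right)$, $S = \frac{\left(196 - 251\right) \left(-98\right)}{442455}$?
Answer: $- \frac{2416334168}{88491} \approx -27306.0$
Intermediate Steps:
$S = \frac{1078}{88491}$ ($S = \left(-55\right) \left(-98\right) \frac{1}{442455} = 5390 \cdot \frac{1}{442455} = \frac{1078}{88491} \approx 0.012182$)
$m{\left(G \right)} = \left(-547 + G\right) \left(160 + G\right)$ ($m{\left(G \right)} = \left(G - 547\right) \left(G + 160\right) = \left(-547 + G\right) \left(160 + G\right)$)
$S + m{\left(-119 \right)} = \frac{1078}{88491} - \left(41467 - 14161\right) = \frac{1078}{88491} + \left(-87520 + 14161 + 46053\right) = \frac{1078}{88491} - 27306 = - \frac{2416334168}{88491}$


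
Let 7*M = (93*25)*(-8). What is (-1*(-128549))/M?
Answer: -899843/18600 ≈ -48.379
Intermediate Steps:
M = -18600/7 (M = ((93*25)*(-8))/7 = (2325*(-8))/7 = (1/7)*(-18600) = -18600/7 ≈ -2657.1)
(-1*(-128549))/M = (-1*(-128549))/(-18600/7) = 128549*(-7/18600) = -899843/18600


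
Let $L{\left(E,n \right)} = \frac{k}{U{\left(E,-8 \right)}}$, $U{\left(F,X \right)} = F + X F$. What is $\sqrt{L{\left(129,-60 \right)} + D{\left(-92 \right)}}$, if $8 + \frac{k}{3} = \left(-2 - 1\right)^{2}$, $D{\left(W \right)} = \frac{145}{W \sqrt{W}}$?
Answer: $\frac{\sqrt{-2547664 + 26274290 i \sqrt{23}}}{27692} \approx 0.28375 + 0.28955 i$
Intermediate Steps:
$U{\left(F,X \right)} = F + F X$
$D{\left(W \right)} = \frac{145}{W^{\frac{3}{2}}}$
$k = 3$ ($k = -24 + 3 \left(-2 - 1\right)^{2} = -24 + 3 \left(-3\right)^{2} = -24 + 3 \cdot 9 = -24 + 27 = 3$)
$L{\left(E,n \right)} = - \frac{3}{7 E}$ ($L{\left(E,n \right)} = \frac{3}{E \left(1 - 8\right)} = \frac{3}{E \left(-7\right)} = \frac{3}{\left(-7\right) E} = 3 \left(- \frac{1}{7 E}\right) = - \frac{3}{7 E}$)
$\sqrt{L{\left(129,-60 \right)} + D{\left(-92 \right)}} = \sqrt{- \frac{3}{7 \cdot 129} + \frac{145}{\left(-184\right) i \sqrt{23}}} = \sqrt{\left(- \frac{3}{7}\right) \frac{1}{129} + 145 \frac{i \sqrt{23}}{4232}} = \sqrt{- \frac{1}{301} + \frac{145 i \sqrt{23}}{4232}}$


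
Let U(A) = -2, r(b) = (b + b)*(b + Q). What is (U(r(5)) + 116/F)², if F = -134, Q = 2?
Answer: 36864/4489 ≈ 8.2121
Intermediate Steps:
r(b) = 2*b*(2 + b) (r(b) = (b + b)*(b + 2) = (2*b)*(2 + b) = 2*b*(2 + b))
(U(r(5)) + 116/F)² = (-2 + 116/(-134))² = (-2 + 116*(-1/134))² = (-2 - 58/67)² = (-192/67)² = 36864/4489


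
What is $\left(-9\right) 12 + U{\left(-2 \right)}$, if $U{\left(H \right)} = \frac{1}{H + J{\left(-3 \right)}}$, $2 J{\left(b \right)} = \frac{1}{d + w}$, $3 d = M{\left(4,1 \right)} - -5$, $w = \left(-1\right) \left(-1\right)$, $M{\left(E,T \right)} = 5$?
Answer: $- \frac{5318}{49} \approx -108.53$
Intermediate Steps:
$w = 1$
$d = \frac{10}{3}$ ($d = \frac{5 - -5}{3} = \frac{5 + 5}{3} = \frac{1}{3} \cdot 10 = \frac{10}{3} \approx 3.3333$)
$J{\left(b \right)} = \frac{3}{26}$ ($J{\left(b \right)} = \frac{1}{2 \left(\frac{10}{3} + 1\right)} = \frac{1}{2 \cdot \frac{13}{3}} = \frac{1}{2} \cdot \frac{3}{13} = \frac{3}{26}$)
$U{\left(H \right)} = \frac{1}{\frac{3}{26} + H}$ ($U{\left(H \right)} = \frac{1}{H + \frac{3}{26}} = \frac{1}{\frac{3}{26} + H}$)
$\left(-9\right) 12 + U{\left(-2 \right)} = \left(-9\right) 12 + \frac{26}{3 + 26 \left(-2\right)} = -108 + \frac{26}{3 - 52} = -108 + \frac{26}{-49} = -108 + 26 \left(- \frac{1}{49}\right) = -108 - \frac{26}{49} = - \frac{5318}{49}$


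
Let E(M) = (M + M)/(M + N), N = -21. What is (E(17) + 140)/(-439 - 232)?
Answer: -263/1342 ≈ -0.19598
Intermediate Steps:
E(M) = 2*M/(-21 + M) (E(M) = (M + M)/(M - 21) = (2*M)/(-21 + M) = 2*M/(-21 + M))
(E(17) + 140)/(-439 - 232) = (2*17/(-21 + 17) + 140)/(-439 - 232) = (2*17/(-4) + 140)/(-671) = (2*17*(-1/4) + 140)*(-1/671) = (-17/2 + 140)*(-1/671) = (263/2)*(-1/671) = -263/1342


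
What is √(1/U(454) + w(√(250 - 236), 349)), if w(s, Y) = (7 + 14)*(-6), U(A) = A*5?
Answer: I*√649263130/2270 ≈ 11.225*I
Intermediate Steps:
U(A) = 5*A
w(s, Y) = -126 (w(s, Y) = 21*(-6) = -126)
√(1/U(454) + w(√(250 - 236), 349)) = √(1/(5*454) - 126) = √(1/2270 - 126) = √(-286019/2270) = I*√649263130/2270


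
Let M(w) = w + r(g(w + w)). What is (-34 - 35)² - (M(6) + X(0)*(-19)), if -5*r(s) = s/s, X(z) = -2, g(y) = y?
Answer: 23586/5 ≈ 4717.2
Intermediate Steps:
r(s) = -⅕ (r(s) = -s/(5*s) = -⅕*1 = -⅕)
M(w) = -⅕ + w (M(w) = w - ⅕ = -⅕ + w)
(-34 - 35)² - (M(6) + X(0)*(-19)) = (-34 - 35)² - ((-⅕ + 6) - 2*(-19)) = (-69)² - (29/5 + 38) = 4761 - 1*219/5 = 4761 - 219/5 = 23586/5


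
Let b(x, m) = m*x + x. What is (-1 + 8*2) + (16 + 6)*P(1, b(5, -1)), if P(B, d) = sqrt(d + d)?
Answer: 15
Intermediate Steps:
b(x, m) = x + m*x
P(B, d) = sqrt(2)*sqrt(d) (P(B, d) = sqrt(2*d) = sqrt(2)*sqrt(d))
(-1 + 8*2) + (16 + 6)*P(1, b(5, -1)) = (-1 + 8*2) + (16 + 6)*(sqrt(2)*sqrt(5*(1 - 1))) = (-1 + 16) + 22*(sqrt(2)*sqrt(5*0)) = 15 + 22*(sqrt(2)*sqrt(0)) = 15 + 22*(sqrt(2)*0) = 15 + 22*0 = 15 + 0 = 15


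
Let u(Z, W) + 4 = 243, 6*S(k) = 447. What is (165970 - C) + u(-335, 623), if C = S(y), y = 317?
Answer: 332269/2 ≈ 1.6613e+5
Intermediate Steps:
S(k) = 149/2 (S(k) = (1/6)*447 = 149/2)
u(Z, W) = 239 (u(Z, W) = -4 + 243 = 239)
C = 149/2 ≈ 74.500
(165970 - C) + u(-335, 623) = (165970 - 1*149/2) + 239 = (165970 - 149/2) + 239 = 331791/2 + 239 = 332269/2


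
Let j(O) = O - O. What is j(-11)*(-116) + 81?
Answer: 81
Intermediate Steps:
j(O) = 0
j(-11)*(-116) + 81 = 0*(-116) + 81 = 0 + 81 = 81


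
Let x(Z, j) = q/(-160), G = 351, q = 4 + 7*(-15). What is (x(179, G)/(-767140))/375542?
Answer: -101/46094926380800 ≈ -2.1911e-12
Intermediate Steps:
q = -101 (q = 4 - 105 = -101)
x(Z, j) = 101/160 (x(Z, j) = -101/(-160) = -101*(-1/160) = 101/160)
(x(179, G)/(-767140))/375542 = ((101/160)/(-767140))/375542 = ((101/160)*(-1/767140))*(1/375542) = -101/122742400*1/375542 = -101/46094926380800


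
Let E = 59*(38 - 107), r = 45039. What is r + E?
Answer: 40968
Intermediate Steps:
E = -4071 (E = 59*(-69) = -4071)
r + E = 45039 - 4071 = 40968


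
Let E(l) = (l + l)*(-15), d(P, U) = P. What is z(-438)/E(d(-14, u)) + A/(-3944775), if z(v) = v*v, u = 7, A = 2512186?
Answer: 12595438283/27613425 ≈ 456.13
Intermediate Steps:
z(v) = v²
E(l) = -30*l (E(l) = (2*l)*(-15) = -30*l)
z(-438)/E(d(-14, u)) + A/(-3944775) = (-438)²/((-30*(-14))) + 2512186/(-3944775) = 191844/420 + 2512186*(-1/3944775) = 191844*(1/420) - 2512186/3944775 = 15987/35 - 2512186/3944775 = 12595438283/27613425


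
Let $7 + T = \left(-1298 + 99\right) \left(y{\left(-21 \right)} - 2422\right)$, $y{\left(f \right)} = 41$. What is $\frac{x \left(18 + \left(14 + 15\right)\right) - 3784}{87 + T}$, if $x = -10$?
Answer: $- \frac{1418}{951633} \approx -0.0014901$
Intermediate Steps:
$T = 2854812$ ($T = -7 + \left(-1298 + 99\right) \left(41 - 2422\right) = -7 - -2854819 = -7 + 2854819 = 2854812$)
$\frac{x \left(18 + \left(14 + 15\right)\right) - 3784}{87 + T} = \frac{- 10 \left(18 + \left(14 + 15\right)\right) - 3784}{87 + 2854812} = \frac{- 10 \left(18 + 29\right) - 3784}{2854899} = \left(\left(-10\right) 47 - 3784\right) \frac{1}{2854899} = \left(-470 - 3784\right) \frac{1}{2854899} = \left(-4254\right) \frac{1}{2854899} = - \frac{1418}{951633}$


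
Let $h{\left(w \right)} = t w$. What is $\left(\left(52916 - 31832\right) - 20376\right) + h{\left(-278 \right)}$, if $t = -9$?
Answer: $3210$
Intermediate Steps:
$h{\left(w \right)} = - 9 w$
$\left(\left(52916 - 31832\right) - 20376\right) + h{\left(-278 \right)} = \left(\left(52916 - 31832\right) - 20376\right) - -2502 = \left(21084 - 20376\right) + 2502 = 708 + 2502 = 3210$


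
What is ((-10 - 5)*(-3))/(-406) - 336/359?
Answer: -152571/145754 ≈ -1.0468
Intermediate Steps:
((-10 - 5)*(-3))/(-406) - 336/359 = -15*(-3)*(-1/406) - 336*1/359 = 45*(-1/406) - 336/359 = -45/406 - 336/359 = -152571/145754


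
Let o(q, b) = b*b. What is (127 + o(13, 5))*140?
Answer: 21280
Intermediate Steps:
o(q, b) = b²
(127 + o(13, 5))*140 = (127 + 5²)*140 = (127 + 25)*140 = 152*140 = 21280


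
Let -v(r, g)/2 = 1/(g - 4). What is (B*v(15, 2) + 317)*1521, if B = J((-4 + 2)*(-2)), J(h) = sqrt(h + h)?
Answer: 482157 + 3042*sqrt(2) ≈ 4.8646e+5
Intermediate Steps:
v(r, g) = -2/(-4 + g) (v(r, g) = -2/(g - 4) = -2/(-4 + g))
J(h) = sqrt(2)*sqrt(h) (J(h) = sqrt(2*h) = sqrt(2)*sqrt(h))
B = 2*sqrt(2) (B = sqrt(2)*sqrt((-4 + 2)*(-2)) = sqrt(2)*sqrt(-2*(-2)) = sqrt(2)*sqrt(4) = sqrt(2)*2 = 2*sqrt(2) ≈ 2.8284)
(B*v(15, 2) + 317)*1521 = ((2*sqrt(2))*(-2/(-4 + 2)) + 317)*1521 = ((2*sqrt(2))*(-2/(-2)) + 317)*1521 = ((2*sqrt(2))*(-2*(-1/2)) + 317)*1521 = ((2*sqrt(2))*1 + 317)*1521 = (2*sqrt(2) + 317)*1521 = (317 + 2*sqrt(2))*1521 = 482157 + 3042*sqrt(2)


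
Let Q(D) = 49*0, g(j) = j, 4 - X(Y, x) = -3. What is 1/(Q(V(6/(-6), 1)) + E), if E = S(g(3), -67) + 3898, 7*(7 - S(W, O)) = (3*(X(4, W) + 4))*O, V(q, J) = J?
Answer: 7/29546 ≈ 0.00023692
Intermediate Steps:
X(Y, x) = 7 (X(Y, x) = 4 - 1*(-3) = 4 + 3 = 7)
Q(D) = 0
S(W, O) = 7 - 33*O/7 (S(W, O) = 7 - 3*(7 + 4)*O/7 = 7 - 3*11*O/7 = 7 - 33*O/7)
E = 29546/7 (E = (7 - 33/7*(-67)) + 3898 = (7 + 2211/7) + 3898 = 2260/7 + 3898 = 29546/7 ≈ 4220.9)
1/(Q(V(6/(-6), 1)) + E) = 1/(0 + 29546/7) = 1/(29546/7) = 7/29546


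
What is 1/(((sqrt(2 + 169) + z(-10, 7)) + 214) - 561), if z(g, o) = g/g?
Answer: -346/119545 - 3*sqrt(19)/119545 ≈ -0.0030037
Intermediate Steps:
z(g, o) = 1
1/(((sqrt(2 + 169) + z(-10, 7)) + 214) - 561) = 1/(((sqrt(2 + 169) + 1) + 214) - 561) = 1/(((sqrt(171) + 1) + 214) - 561) = 1/(((3*sqrt(19) + 1) + 214) - 561) = 1/(((1 + 3*sqrt(19)) + 214) - 561) = 1/((215 + 3*sqrt(19)) - 561) = 1/(-346 + 3*sqrt(19))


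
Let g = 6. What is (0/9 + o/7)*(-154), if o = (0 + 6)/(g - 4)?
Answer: -66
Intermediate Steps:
o = 3 (o = (0 + 6)/(6 - 4) = 6/2 = 6*(1/2) = 3)
(0/9 + o/7)*(-154) = (0/9 + 3/7)*(-154) = (0*(1/9) + 3*(1/7))*(-154) = (0 + 3/7)*(-154) = (3/7)*(-154) = -66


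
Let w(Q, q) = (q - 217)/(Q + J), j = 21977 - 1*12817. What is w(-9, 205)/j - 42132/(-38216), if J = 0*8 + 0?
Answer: 18092816/16408995 ≈ 1.1026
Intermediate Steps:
J = 0 (J = 0 + 0 = 0)
j = 9160 (j = 21977 - 12817 = 9160)
w(Q, q) = (-217 + q)/Q (w(Q, q) = (q - 217)/(Q + 0) = (-217 + q)/Q)
w(-9, 205)/j - 42132/(-38216) = ((-217 + 205)/(-9))/9160 - 42132/(-38216) = -⅑*(-12)*(1/9160) - 42132*(-1/38216) = (4/3)*(1/9160) + 10533/9554 = 1/6870 + 10533/9554 = 18092816/16408995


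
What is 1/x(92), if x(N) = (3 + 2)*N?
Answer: 1/460 ≈ 0.0021739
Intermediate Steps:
x(N) = 5*N
1/x(92) = 1/(5*92) = 1/460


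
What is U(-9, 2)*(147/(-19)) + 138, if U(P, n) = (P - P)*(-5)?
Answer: 138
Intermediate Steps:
U(P, n) = 0 (U(P, n) = 0*(-5) = 0)
U(-9, 2)*(147/(-19)) + 138 = 0*(147/(-19)) + 138 = 0*(147*(-1/19)) + 138 = 0*(-147/19) + 138 = 0 + 138 = 138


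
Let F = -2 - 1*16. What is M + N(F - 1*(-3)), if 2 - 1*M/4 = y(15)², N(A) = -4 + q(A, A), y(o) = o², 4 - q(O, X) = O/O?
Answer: -202493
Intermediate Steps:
q(O, X) = 3 (q(O, X) = 4 - O/O = 4 - 1*1 = 4 - 1 = 3)
F = -18 (F = -2 - 16 = -18)
N(A) = -1 (N(A) = -4 + 3 = -1)
M = -202492 (M = 8 - 4*(15²)² = 8 - 4*225² = 8 - 4*50625 = 8 - 202500 = -202492)
M + N(F - 1*(-3)) = -202492 - 1 = -202493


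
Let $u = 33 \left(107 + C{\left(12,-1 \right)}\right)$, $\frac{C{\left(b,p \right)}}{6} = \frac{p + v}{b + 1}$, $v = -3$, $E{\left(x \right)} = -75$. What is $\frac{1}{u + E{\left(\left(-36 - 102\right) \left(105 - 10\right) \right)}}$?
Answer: $\frac{13}{44136} \approx 0.00029454$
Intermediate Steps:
$C{\left(b,p \right)} = \frac{6 \left(-3 + p\right)}{1 + b}$ ($C{\left(b,p \right)} = 6 \frac{p - 3}{b + 1} = 6 \frac{-3 + p}{1 + b} = \frac{6 \left(-3 + p\right)}{1 + b}$)
$u = \frac{45111}{13}$ ($u = 33 \left(107 + \frac{6 \left(-3 - 1\right)}{1 + 12}\right) = 33 \left(107 + 6 \cdot \frac{1}{13} \left(-4\right)\right) = 33 \left(107 - \frac{24}{13}\right) = 33 \cdot \frac{1367}{13} = \frac{45111}{13} \approx 3470.1$)
$\frac{1}{u + E{\left(\left(-36 - 102\right) \left(105 - 10\right) \right)}} = \frac{1}{\frac{45111}{13} - 75} = \frac{1}{\frac{44136}{13}} = \frac{13}{44136}$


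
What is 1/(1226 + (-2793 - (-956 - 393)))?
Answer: -1/218 ≈ -0.0045872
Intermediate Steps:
1/(1226 + (-2793 - (-956 - 393))) = 1/(1226 + (-2793 - 1*(-1349))) = 1/(1226 + (-2793 + 1349)) = 1/(1226 - 1444) = 1/(-218) = -1/218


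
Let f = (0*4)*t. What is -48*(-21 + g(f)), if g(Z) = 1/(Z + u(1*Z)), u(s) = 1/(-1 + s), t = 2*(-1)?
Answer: 1056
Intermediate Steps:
t = -2
f = 0 (f = (0*4)*(-2) = 0*(-2) = 0)
g(Z) = 1/(Z + 1/(-1 + Z)) (g(Z) = 1/(Z + 1/(-1 + 1*Z)) = 1/(Z + 1/(-1 + Z)))
-48*(-21 + g(f)) = -48*(-21 + (-1 + 0)/(1 + 0*(-1 + 0))) = -48*(-21 - 1/(1 + 0*(-1))) = -48*(-21 - 1/(1 + 0)) = -48*(-21 - 1/1) = -48*(-21 + 1*(-1)) = -48*(-21 - 1) = -48*(-22) = 1056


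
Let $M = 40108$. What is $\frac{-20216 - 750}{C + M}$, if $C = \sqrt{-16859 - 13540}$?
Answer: $- \frac{840904328}{1608682063} + \frac{20966 i \sqrt{30399}}{1608682063} \approx -0.52273 + 0.0022723 i$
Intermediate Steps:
$C = i \sqrt{30399}$ ($C = \sqrt{-30399} = i \sqrt{30399} \approx 174.35 i$)
$\frac{-20216 - 750}{C + M} = \frac{-20216 - 750}{i \sqrt{30399} + 40108} = \frac{-20216 - 750}{40108 + i \sqrt{30399}} = - \frac{20966}{40108 + i \sqrt{30399}}$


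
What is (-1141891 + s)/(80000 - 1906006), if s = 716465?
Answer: 212713/913003 ≈ 0.23298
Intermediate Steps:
(-1141891 + s)/(80000 - 1906006) = (-1141891 + 716465)/(80000 - 1906006) = -425426/(-1826006) = -425426*(-1/1826006) = 212713/913003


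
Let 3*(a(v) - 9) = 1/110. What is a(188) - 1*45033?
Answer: -14857919/330 ≈ -45024.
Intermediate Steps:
a(v) = 2971/330 (a(v) = 9 + (1/3)/110 = 9 + (1/3)*(1/110) = 9 + 1/330 = 2971/330)
a(188) - 1*45033 = 2971/330 - 1*45033 = 2971/330 - 45033 = -14857919/330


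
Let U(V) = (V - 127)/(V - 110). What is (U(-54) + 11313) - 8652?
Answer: 436585/164 ≈ 2662.1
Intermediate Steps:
U(V) = (-127 + V)/(-110 + V)
(U(-54) + 11313) - 8652 = ((-127 - 54)/(-110 - 54) + 11313) - 8652 = (-181/(-164) + 11313) - 8652 = (-1/164*(-181) + 11313) - 8652 = (181/164 + 11313) - 8652 = 1855513/164 - 8652 = 436585/164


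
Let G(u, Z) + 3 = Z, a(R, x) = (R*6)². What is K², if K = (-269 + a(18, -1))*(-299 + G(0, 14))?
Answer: 10769948697600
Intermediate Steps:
a(R, x) = 36*R² (a(R, x) = (6*R)² = 36*R²)
G(u, Z) = -3 + Z
K = -3281760 (K = (-269 + 36*18²)*(-299 + (-3 + 14)) = (-269 + 36*324)*(-299 + 11) = (-269 + 11664)*(-288) = 11395*(-288) = -3281760)
K² = (-3281760)² = 10769948697600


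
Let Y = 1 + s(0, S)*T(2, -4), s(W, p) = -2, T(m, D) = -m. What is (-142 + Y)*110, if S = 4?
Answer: -15070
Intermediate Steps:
Y = 5 (Y = 1 - (-2)*2 = 1 - 2*(-2) = 1 + 4 = 5)
(-142 + Y)*110 = (-142 + 5)*110 = -137*110 = -15070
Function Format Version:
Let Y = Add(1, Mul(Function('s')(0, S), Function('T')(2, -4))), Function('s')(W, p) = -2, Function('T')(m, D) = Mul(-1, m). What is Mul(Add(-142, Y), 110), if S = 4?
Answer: -15070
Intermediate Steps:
Y = 5 (Y = Add(1, Mul(-2, Mul(-1, 2))) = Add(1, Mul(-2, -2)) = Add(1, 4) = 5)
Mul(Add(-142, Y), 110) = Mul(Add(-142, 5), 110) = Mul(-137, 110) = -15070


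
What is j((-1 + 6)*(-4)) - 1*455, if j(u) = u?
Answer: -475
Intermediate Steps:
j((-1 + 6)*(-4)) - 1*455 = (-1 + 6)*(-4) - 1*455 = 5*(-4) - 455 = -20 - 455 = -475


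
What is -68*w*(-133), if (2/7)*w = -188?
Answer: -5950952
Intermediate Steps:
w = -658 (w = (7/2)*(-188) = -658)
-68*w*(-133) = -68*(-658)*(-133) = 44744*(-133) = -5950952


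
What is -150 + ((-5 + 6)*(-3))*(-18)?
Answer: -96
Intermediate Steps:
-150 + ((-5 + 6)*(-3))*(-18) = -150 + (1*(-3))*(-18) = -150 - 3*(-18) = -150 + 54 = -96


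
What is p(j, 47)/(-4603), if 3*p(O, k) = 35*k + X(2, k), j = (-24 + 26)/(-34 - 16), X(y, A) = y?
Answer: -549/4603 ≈ -0.11927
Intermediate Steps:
j = -1/25 (j = 2/(-50) = 2*(-1/50) = -1/25 ≈ -0.040000)
p(O, k) = 2/3 + 35*k/3 (p(O, k) = (35*k + 2)/3 = (2 + 35*k)/3 = 2/3 + 35*k/3)
p(j, 47)/(-4603) = (2/3 + (35/3)*47)/(-4603) = (2/3 + 1645/3)*(-1/4603) = 549*(-1/4603) = -549/4603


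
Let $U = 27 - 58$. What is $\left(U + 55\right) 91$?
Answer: $2184$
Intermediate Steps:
$U = -31$ ($U = 27 - 58 = -31$)
$\left(U + 55\right) 91 = \left(-31 + 55\right) 91 = 24 \cdot 91 = 2184$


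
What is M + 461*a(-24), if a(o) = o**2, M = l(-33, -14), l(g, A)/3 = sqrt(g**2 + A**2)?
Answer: 265536 + 3*sqrt(1285) ≈ 2.6564e+5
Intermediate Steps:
l(g, A) = 3*sqrt(A**2 + g**2) (l(g, A) = 3*sqrt(g**2 + A**2) = 3*sqrt(A**2 + g**2))
M = 3*sqrt(1285) (M = 3*sqrt((-14)**2 + (-33)**2) = 3*sqrt(196 + 1089) = 3*sqrt(1285) ≈ 107.54)
M + 461*a(-24) = 3*sqrt(1285) + 461*(-24)**2 = 3*sqrt(1285) + 461*576 = 3*sqrt(1285) + 265536 = 265536 + 3*sqrt(1285)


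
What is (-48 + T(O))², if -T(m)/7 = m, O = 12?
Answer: 17424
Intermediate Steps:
T(m) = -7*m
(-48 + T(O))² = (-48 - 7*12)² = (-48 - 84)² = (-132)² = 17424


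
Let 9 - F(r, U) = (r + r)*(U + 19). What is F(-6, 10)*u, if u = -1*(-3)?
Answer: 1071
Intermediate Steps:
F(r, U) = 9 - 2*r*(19 + U) (F(r, U) = 9 - (r + r)*(U + 19) = 9 - 2*r*(19 + U))
u = 3
F(-6, 10)*u = (9 - 38*(-6) - 2*10*(-6))*3 = (9 + 228 + 120)*3 = 357*3 = 1071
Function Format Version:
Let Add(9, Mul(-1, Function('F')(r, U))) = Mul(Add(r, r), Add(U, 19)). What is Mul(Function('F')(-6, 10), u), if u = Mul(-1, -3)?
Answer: 1071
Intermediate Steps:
Function('F')(r, U) = Add(9, Mul(-2, r, Add(19, U))) (Function('F')(r, U) = Add(9, Mul(-1, Mul(Add(r, r), Add(U, 19)))) = Add(9, Mul(-1, Mul(Mul(2, r), Add(19, U)))) = Add(9, Mul(-1, Mul(2, r, Add(19, U)))) = Add(9, Mul(-2, r, Add(19, U))))
u = 3
Mul(Function('F')(-6, 10), u) = Mul(Add(9, Mul(-38, -6), Mul(-2, 10, -6)), 3) = Mul(Add(9, 228, 120), 3) = Mul(357, 3) = 1071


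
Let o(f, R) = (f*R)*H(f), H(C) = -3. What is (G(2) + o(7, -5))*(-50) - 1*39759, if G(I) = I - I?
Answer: -45009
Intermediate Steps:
G(I) = 0
o(f, R) = -3*R*f (o(f, R) = (f*R)*(-3) = (R*f)*(-3) = -3*R*f)
(G(2) + o(7, -5))*(-50) - 1*39759 = (0 - 3*(-5)*7)*(-50) - 1*39759 = (0 + 105)*(-50) - 39759 = 105*(-50) - 39759 = -5250 - 39759 = -45009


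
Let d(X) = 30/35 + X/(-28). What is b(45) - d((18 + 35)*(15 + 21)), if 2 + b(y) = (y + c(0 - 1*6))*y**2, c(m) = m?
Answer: 553282/7 ≈ 79040.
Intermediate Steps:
b(y) = -2 + y**2*(-6 + y) (b(y) = -2 + (y + (0 - 1*6))*y**2 = -2 + (y + (0 - 6))*y**2 = -2 + (y - 6)*y**2 = -2 + (-6 + y)*y**2 = -2 + y**2*(-6 + y))
d(X) = 6/7 - X/28 (d(X) = 30*(1/35) + X*(-1/28) = 6/7 - X/28)
b(45) - d((18 + 35)*(15 + 21)) = (-2 + 45**3 - 6*45**2) - (6/7 - (18 + 35)*(15 + 21)/28) = (-2 + 91125 - 6*2025) - (6/7 - 53*36/28) = (-2 + 91125 - 12150) - (6/7 - 1/28*1908) = 78973 - (6/7 - 477/7) = 78973 - 1*(-471/7) = 78973 + 471/7 = 553282/7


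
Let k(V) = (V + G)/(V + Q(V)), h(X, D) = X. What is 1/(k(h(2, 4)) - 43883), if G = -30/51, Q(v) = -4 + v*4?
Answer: -17/746007 ≈ -2.2788e-5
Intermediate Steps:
Q(v) = -4 + 4*v
G = -10/17 (G = -30*1/51 = -10/17 ≈ -0.58823)
k(V) = (-10/17 + V)/(-4 + 5*V) (k(V) = (V - 10/17)/(V + (-4 + 4*V)) = (-10/17 + V)/(-4 + 5*V))
1/(k(h(2, 4)) - 43883) = 1/((-10 + 17*2)/(17*(-4 + 5*2)) - 43883) = 1/((-10 + 34)/(17*(-4 + 10)) - 43883) = 1/((1/17)*24/6 - 43883) = 1/((1/17)*(⅙)*24 - 43883) = 1/(4/17 - 43883) = 1/(-746007/17) = -17/746007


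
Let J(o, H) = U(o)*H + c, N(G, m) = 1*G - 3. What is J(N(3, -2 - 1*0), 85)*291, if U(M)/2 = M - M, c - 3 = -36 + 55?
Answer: 6402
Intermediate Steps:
N(G, m) = -3 + G (N(G, m) = G - 3 = -3 + G)
c = 22 (c = 3 + (-36 + 55) = 3 + 19 = 22)
U(M) = 0 (U(M) = 2*(M - M) = 2*0 = 0)
J(o, H) = 22 (J(o, H) = 0*H + 22 = 0 + 22 = 22)
J(N(3, -2 - 1*0), 85)*291 = 22*291 = 6402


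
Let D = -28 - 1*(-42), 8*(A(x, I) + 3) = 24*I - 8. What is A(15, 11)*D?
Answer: 406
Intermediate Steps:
A(x, I) = -4 + 3*I (A(x, I) = -3 + (24*I - 8)/8 = -3 + (-8 + 24*I)/8 = -3 + (-1 + 3*I) = -4 + 3*I)
D = 14 (D = -28 + 42 = 14)
A(15, 11)*D = (-4 + 3*11)*14 = (-4 + 33)*14 = 29*14 = 406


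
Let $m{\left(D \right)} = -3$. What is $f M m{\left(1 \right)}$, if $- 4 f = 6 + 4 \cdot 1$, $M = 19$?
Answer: $\frac{285}{2} \approx 142.5$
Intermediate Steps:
$f = - \frac{5}{2}$ ($f = - \frac{6 + 4 \cdot 1}{4} = - \frac{6 + 4}{4} = \left(- \frac{1}{4}\right) 10 = - \frac{5}{2} \approx -2.5$)
$f M m{\left(1 \right)} = \left(- \frac{5}{2}\right) 19 \left(-3\right) = \left(- \frac{95}{2}\right) \left(-3\right) = \frac{285}{2}$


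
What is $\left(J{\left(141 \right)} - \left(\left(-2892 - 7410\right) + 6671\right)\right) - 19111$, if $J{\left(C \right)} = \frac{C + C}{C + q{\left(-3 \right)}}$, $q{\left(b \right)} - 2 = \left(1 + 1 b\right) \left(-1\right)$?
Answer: $- \frac{2244318}{145} \approx -15478.0$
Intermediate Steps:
$q{\left(b \right)} = 1 - b$ ($q{\left(b \right)} = 2 + \left(1 + 1 b\right) \left(-1\right) = 2 + \left(1 + b\right) \left(-1\right) = 2 - \left(1 + b\right) = 1 - b$)
$J{\left(C \right)} = \frac{2 C}{4 + C}$ ($J{\left(C \right)} = \frac{C + C}{C + \left(1 - -3\right)} = \frac{2 C}{C + \left(1 + 3\right)} = \frac{2 C}{C + 4} = \frac{2 C}{4 + C}$)
$\left(J{\left(141 \right)} - \left(\left(-2892 - 7410\right) + 6671\right)\right) - 19111 = \left(2 \cdot 141 \frac{1}{4 + 141} - \left(\left(-2892 - 7410\right) + 6671\right)\right) - 19111 = \left(2 \cdot 141 \cdot \frac{1}{145} - \left(-10302 + 6671\right)\right) - 19111 = \left(2 \cdot 141 \cdot \frac{1}{145} - -3631\right) - 19111 = \left(\frac{282}{145} + 3631\right) - 19111 = \frac{526777}{145} - 19111 = - \frac{2244318}{145}$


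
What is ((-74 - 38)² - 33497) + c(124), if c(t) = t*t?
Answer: -5577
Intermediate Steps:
c(t) = t²
((-74 - 38)² - 33497) + c(124) = ((-74 - 38)² - 33497) + 124² = ((-112)² - 33497) + 15376 = (12544 - 33497) + 15376 = -20953 + 15376 = -5577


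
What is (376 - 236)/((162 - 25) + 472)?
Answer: 20/87 ≈ 0.22989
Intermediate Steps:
(376 - 236)/((162 - 25) + 472) = 140/(137 + 472) = 140/609 = 140*(1/609) = 20/87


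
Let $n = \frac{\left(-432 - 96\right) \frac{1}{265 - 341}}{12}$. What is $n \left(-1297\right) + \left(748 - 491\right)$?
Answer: $- \frac{9384}{19} \approx -493.89$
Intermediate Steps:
$n = \frac{11}{19}$ ($n = - \frac{528}{265 - 341} \cdot \frac{1}{12} = - \frac{528}{-76} \cdot \frac{1}{12} = \left(-528\right) \left(- \frac{1}{76}\right) \frac{1}{12} = \frac{132}{19} \cdot \frac{1}{12} = \frac{11}{19} \approx 0.57895$)
$n \left(-1297\right) + \left(748 - 491\right) = \frac{11}{19} \left(-1297\right) + \left(748 - 491\right) = - \frac{14267}{19} + \left(748 - 491\right) = - \frac{14267}{19} + 257 = - \frac{9384}{19}$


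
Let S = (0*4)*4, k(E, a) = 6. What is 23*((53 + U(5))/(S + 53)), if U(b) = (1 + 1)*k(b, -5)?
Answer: 1495/53 ≈ 28.208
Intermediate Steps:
S = 0 (S = 0*4 = 0)
U(b) = 12 (U(b) = (1 + 1)*6 = 2*6 = 12)
23*((53 + U(5))/(S + 53)) = 23*((53 + 12)/(0 + 53)) = 23*(65/53) = 1495/53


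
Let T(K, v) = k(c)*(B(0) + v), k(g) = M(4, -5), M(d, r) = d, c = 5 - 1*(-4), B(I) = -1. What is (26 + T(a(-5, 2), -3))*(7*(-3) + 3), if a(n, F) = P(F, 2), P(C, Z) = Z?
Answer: -180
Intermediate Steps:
c = 9 (c = 5 + 4 = 9)
k(g) = 4
a(n, F) = 2
T(K, v) = -4 + 4*v (T(K, v) = 4*(-1 + v) = -4 + 4*v)
(26 + T(a(-5, 2), -3))*(7*(-3) + 3) = (26 + (-4 + 4*(-3)))*(7*(-3) + 3) = (26 + (-4 - 12))*(-21 + 3) = (26 - 16)*(-18) = 10*(-18) = -180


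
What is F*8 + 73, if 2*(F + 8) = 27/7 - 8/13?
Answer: 1999/91 ≈ 21.967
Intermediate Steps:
F = -1161/182 (F = -8 + (27/7 - 8/13)/2 = -8 + (½)*(295/91) = -8 + 295/182 = -1161/182 ≈ -6.3791)
F*8 + 73 = -1161/182*8 + 73 = -4644/91 + 73 = 1999/91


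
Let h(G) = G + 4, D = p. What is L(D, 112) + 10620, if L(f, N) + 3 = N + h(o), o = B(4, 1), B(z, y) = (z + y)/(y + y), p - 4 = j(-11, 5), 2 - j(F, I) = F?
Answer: 21471/2 ≈ 10736.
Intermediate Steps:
j(F, I) = 2 - F
p = 17 (p = 4 + (2 - 1*(-11)) = 4 + (2 + 11) = 4 + 13 = 17)
D = 17
B(z, y) = (y + z)/(2*y) (B(z, y) = (y + z)/((2*y)) = (y + z)*(1/(2*y)) = (y + z)/(2*y))
o = 5/2 (o = (½)*(1 + 4)/1 = (½)*1*5 = 5/2 ≈ 2.5000)
h(G) = 4 + G
L(f, N) = 7/2 + N (L(f, N) = -3 + (N + (4 + 5/2)) = -3 + (N + 13/2) = -3 + (13/2 + N) = 7/2 + N)
L(D, 112) + 10620 = (7/2 + 112) + 10620 = 231/2 + 10620 = 21471/2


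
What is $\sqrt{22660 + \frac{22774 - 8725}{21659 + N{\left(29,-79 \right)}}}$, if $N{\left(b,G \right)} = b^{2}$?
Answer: $\frac{\sqrt{56651561}}{50} \approx 150.53$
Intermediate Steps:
$\sqrt{22660 + \frac{22774 - 8725}{21659 + N{\left(29,-79 \right)}}} = \sqrt{22660 + \frac{22774 - 8725}{21659 + 29^{2}}} = \sqrt{22660 + \frac{14049}{21659 + 841}} = \sqrt{22660 + \frac{14049}{22500}} = \sqrt{22660 + 14049 \cdot \frac{1}{22500}} = \sqrt{22660 + \frac{1561}{2500}} = \sqrt{\frac{56651561}{2500}} = \frac{\sqrt{56651561}}{50}$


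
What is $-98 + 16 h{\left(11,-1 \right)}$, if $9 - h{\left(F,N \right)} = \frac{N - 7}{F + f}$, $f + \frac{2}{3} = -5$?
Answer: $70$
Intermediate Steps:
$f = - \frac{17}{3}$ ($f = - \frac{2}{3} - 5 = - \frac{17}{3} \approx -5.6667$)
$h{\left(F,N \right)} = 9 - \frac{-7 + N}{- \frac{17}{3} + F}$ ($h{\left(F,N \right)} = 9 - \frac{N - 7}{F - \frac{17}{3}} = 9 - \frac{-7 + N}{- \frac{17}{3} + F}$)
$-98 + 16 h{\left(11,-1 \right)} = -98 + 16 \frac{3 \left(-44 - -1 + 9 \cdot 11\right)}{-17 + 3 \cdot 11} = -98 + 16 \frac{3 \left(-44 + 1 + 99\right)}{-17 + 33} = -98 + 16 \cdot 3 \cdot \frac{1}{16} \cdot 56 = -98 + 16 \cdot \frac{21}{2} = -98 + 168 = 70$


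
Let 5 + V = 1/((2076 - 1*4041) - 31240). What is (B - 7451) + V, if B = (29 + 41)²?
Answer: -84871981/33205 ≈ -2556.0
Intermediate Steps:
B = 4900 (B = 70² = 4900)
V = -166026/33205 (V = -5 + 1/((2076 - 1*4041) - 31240) = -5 + 1/((2076 - 4041) - 31240) = -5 + 1/(-1965 - 31240) = -5 + 1/(-33205) = -5 - 1/33205 = -166026/33205 ≈ -5.0000)
(B - 7451) + V = (4900 - 7451) - 166026/33205 = -2551 - 166026/33205 = -84871981/33205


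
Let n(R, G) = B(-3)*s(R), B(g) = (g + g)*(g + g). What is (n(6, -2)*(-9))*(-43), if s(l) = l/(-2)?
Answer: -41796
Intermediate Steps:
s(l) = -l/2 (s(l) = l*(-1/2) = -l/2)
B(g) = 4*g**2 (B(g) = (2*g)*(2*g) = 4*g**2)
n(R, G) = -18*R (n(R, G) = (4*(-3)**2)*(-R/2) = (4*9)*(-R/2) = 36*(-R/2) = -18*R)
(n(6, -2)*(-9))*(-43) = (-18*6*(-9))*(-43) = -108*(-9)*(-43) = 972*(-43) = -41796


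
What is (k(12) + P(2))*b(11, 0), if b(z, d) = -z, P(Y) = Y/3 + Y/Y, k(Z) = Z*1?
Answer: -451/3 ≈ -150.33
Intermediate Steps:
k(Z) = Z
P(Y) = 1 + Y/3 (P(Y) = Y*(⅓) + 1 = Y/3 + 1 = 1 + Y/3)
(k(12) + P(2))*b(11, 0) = (12 + (1 + (⅓)*2))*(-1*11) = (12 + (1 + ⅔))*(-11) = (12 + 5/3)*(-11) = (41/3)*(-11) = -451/3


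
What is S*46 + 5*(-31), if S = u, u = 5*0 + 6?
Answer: 121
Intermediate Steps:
u = 6 (u = 0 + 6 = 6)
S = 6
S*46 + 5*(-31) = 6*46 + 5*(-31) = 276 - 155 = 121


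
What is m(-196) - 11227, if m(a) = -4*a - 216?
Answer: -10659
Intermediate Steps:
m(a) = -216 - 4*a
m(-196) - 11227 = (-216 - 4*(-196)) - 11227 = (-216 + 784) - 11227 = 568 - 11227 = -10659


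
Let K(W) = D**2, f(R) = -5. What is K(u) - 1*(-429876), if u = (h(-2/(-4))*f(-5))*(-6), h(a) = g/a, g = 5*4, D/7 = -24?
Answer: 458100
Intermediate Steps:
D = -168 (D = 7*(-24) = -168)
g = 20
h(a) = 20/a
u = 1200 (u = ((20/((-2/(-4))))*(-5))*(-6) = ((20/((-2*(-1/4))))*(-5))*(-6) = ((20/(1/2))*(-5))*(-6) = ((20*2)*(-5))*(-6) = (40*(-5))*(-6) = -200*(-6) = 1200)
K(W) = 28224 (K(W) = (-168)**2 = 28224)
K(u) - 1*(-429876) = 28224 - 1*(-429876) = 28224 + 429876 = 458100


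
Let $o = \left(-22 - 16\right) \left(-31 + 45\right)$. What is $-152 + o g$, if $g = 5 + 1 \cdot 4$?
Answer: $-4940$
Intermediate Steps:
$g = 9$ ($g = 5 + 4 = 9$)
$o = -532$ ($o = \left(-38\right) 14 = -532$)
$-152 + o g = -152 - 4788 = -4940$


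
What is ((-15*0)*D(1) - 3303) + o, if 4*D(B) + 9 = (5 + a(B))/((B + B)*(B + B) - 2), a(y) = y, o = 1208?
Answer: -2095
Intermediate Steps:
D(B) = -9/4 + (5 + B)/(4*(-2 + 4*B²)) (D(B) = -9/4 + ((5 + B)/((B + B)*(B + B) - 2))/4 = -9/4 + ((5 + B)/((2*B)*(2*B) - 2))/4 = -9/4 + ((5 + B)/(4*B² - 2))/4 = -9/4 + ((5 + B)/(-2 + 4*B²))/4 = -9/4 + (5 + B)/(4*(-2 + 4*B²)))
((-15*0)*D(1) - 3303) + o = ((-15*0)*((23 + 1 - 36*1²)/(8*(-1 + 2*1²))) - 3303) + 1208 = (0*((23 + 1 - 36*1)/(8*(-1 + 2*1))) - 3303) + 1208 = (0*((23 + 1 - 36)/(8*(-1 + 2))) - 3303) + 1208 = (0*((⅛)*(-12)/1) - 3303) + 1208 = (0*((⅛)*1*(-12)) - 3303) + 1208 = (0*(-3/2) - 3303) + 1208 = (0 - 3303) + 1208 = -3303 + 1208 = -2095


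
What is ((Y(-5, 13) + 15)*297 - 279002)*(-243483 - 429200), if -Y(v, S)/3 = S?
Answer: 192474786790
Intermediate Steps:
Y(v, S) = -3*S
((Y(-5, 13) + 15)*297 - 279002)*(-243483 - 429200) = ((-3*13 + 15)*297 - 279002)*(-243483 - 429200) = ((-39 + 15)*297 - 279002)*(-672683) = (-24*297 - 279002)*(-672683) = (-7128 - 279002)*(-672683) = -286130*(-672683) = 192474786790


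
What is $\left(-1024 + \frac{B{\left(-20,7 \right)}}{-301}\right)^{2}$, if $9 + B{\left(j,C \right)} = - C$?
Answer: $\frac{94992171264}{90601} \approx 1.0485 \cdot 10^{6}$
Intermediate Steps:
$B{\left(j,C \right)} = -9 - C$
$\left(-1024 + \frac{B{\left(-20,7 \right)}}{-301}\right)^{2} = \left(-1024 + \frac{-9 - 7}{-301}\right)^{2} = \left(-1024 + \left(-9 - 7\right) \left(- \frac{1}{301}\right)\right)^{2} = \left(-1024 - - \frac{16}{301}\right)^{2} = \left(-1024 + \frac{16}{301}\right)^{2} = \left(- \frac{308208}{301}\right)^{2} = \frac{94992171264}{90601}$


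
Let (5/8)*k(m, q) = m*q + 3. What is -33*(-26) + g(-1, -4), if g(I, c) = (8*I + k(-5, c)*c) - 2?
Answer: 3504/5 ≈ 700.80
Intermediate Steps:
k(m, q) = 24/5 + 8*m*q/5 (k(m, q) = 8*(m*q + 3)/5 = 8*(3 + m*q)/5 = 24/5 + 8*m*q/5)
g(I, c) = -2 + 8*I + c*(24/5 - 8*c) (g(I, c) = (8*I + (24/5 + (8/5)*(-5)*c)*c) - 2 = (8*I + (24/5 - 8*c)*c) - 2 = (8*I + c*(24/5 - 8*c)) - 2 = -2 + 8*I + c*(24/5 - 8*c))
-33*(-26) + g(-1, -4) = -33*(-26) + (-2 + 8*(-1) - 8/5*(-4)*(-3 + 5*(-4))) = 858 + (-2 - 8 - 8/5*(-4)*(-3 - 20)) = 858 + (-2 - 8 - 8/5*(-4)*(-23)) = 858 + (-2 - 8 - 736/5) = 858 - 786/5 = 3504/5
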